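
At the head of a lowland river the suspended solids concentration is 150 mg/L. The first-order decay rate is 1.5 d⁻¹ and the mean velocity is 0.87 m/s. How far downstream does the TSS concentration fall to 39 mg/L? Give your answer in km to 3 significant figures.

From C = C₀·e^(−kt), t = ln(C₀/C)/k = ln(150/39)/1.5 = 1.347/1.5 = 0.898 d.
Distance = v·t = 0.87 m/s × 7.759e+04 s = 6.75e+04 m = 67.5 km.

67.5 km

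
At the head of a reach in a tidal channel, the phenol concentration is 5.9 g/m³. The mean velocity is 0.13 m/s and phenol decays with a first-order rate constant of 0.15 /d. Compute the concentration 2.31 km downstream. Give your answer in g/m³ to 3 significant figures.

5.72 g/m³

Travel time t = 2.31 km / 0.13 m/s = 2310/0.13 = 1.777e+04 s = 0.2057 d.
First-order decay: C = 5.9·exp(−0.15·0.2057) = 5.9·0.9696 = 5.721 g/m³.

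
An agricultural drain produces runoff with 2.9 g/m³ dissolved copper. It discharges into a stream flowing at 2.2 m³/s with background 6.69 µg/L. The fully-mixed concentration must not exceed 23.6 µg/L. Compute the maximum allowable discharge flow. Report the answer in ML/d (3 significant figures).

1.12 ML/d

6.69 µg/L = 0.00669 mg/L.
23.6 µg/L = 0.0236 mg/L.
Mass balance at complete mixing: C_std·(Q_w + Q_r) = Q_w·C_e + Q_r·C_b.
Rearranging, Q_w = Q_r·(C_std − C_b)/(C_e − C_std) = 2.2·(0.0236 − 0.00669) / (2.9 − 0.0236) = 0.01293 m³/s.
= 1.117 ML/d.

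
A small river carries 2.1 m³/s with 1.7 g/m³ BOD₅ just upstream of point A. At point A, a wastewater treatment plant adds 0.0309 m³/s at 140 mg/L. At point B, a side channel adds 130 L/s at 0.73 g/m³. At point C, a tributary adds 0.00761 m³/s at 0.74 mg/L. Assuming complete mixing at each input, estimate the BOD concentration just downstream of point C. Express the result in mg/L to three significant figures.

3.53 mg/L

After input A: C = (2.1·1.7 + 0.0309·140) / 2.131 = 3.705 mg/L.
130 L/s = 0.13 m³/s.
After input B: C = (2.131·3.705 + 0.13·0.73) / 2.261 = 3.534 mg/L.
After input C: C = (2.261·3.534 + 0.00761·0.74) / 2.269 = 3.525 mg/L.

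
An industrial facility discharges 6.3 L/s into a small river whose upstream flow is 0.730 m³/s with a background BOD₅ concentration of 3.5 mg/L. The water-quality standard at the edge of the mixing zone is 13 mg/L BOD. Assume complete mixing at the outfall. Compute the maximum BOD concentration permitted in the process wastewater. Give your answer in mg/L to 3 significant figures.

6.3 L/s = 0.0063 m³/s.
Mass balance: 13·0.7363 = 0.0063·Cₑ + 0.73·3.5.
Cₑ = (9.572 − 2.555) / 0.0063 = 1114 mg/L.

1110 mg/L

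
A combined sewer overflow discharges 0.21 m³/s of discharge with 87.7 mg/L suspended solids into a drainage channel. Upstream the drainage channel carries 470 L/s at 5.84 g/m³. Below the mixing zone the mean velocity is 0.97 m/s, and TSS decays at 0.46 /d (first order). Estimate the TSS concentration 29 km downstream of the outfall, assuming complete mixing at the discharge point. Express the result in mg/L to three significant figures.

26.5 mg/L

470 L/s = 0.47 m³/s.
After complete mixing, C₀ = (0.21·87.7 + 0.47·5.84) / 0.68 = 31.12 mg/L.
Travel time t = 2.9e+04 m / 0.97 m/s = 2.99e+04 s = 0.346 d.
C = 31.12·exp(−0.46·0.346) = 31.12·0.8528 = 26.54 mg/L.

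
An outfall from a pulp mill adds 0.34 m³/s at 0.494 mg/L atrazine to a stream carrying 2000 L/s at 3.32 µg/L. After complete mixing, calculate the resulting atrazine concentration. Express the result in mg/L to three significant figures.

2000 L/s = 2 m³/s.
3.32 µg/L = 0.00332 mg/L.
By mass balance at complete mixing, C = (0.34·0.494 + 2·0.00332) / (0.34 + 2) = 0.1746/2.34 = 0.07462 mg/L.

0.0746 mg/L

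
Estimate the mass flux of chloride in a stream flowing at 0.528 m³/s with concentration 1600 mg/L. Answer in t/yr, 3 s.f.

26700 t/yr

Mass flux = Q·C = 0.528 m³/s × 1600 g/m³ = 844.8 g/s.
= 844.8 g/s × 31.56 = 2.666e+04 t/yr.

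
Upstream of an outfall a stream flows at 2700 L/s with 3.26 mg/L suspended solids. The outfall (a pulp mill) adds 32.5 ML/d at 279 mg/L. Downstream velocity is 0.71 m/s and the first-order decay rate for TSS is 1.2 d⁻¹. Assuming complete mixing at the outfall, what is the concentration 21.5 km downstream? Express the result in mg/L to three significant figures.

24.3 mg/L

32.5 ML/d = 0.3762 m³/s.
2700 L/s = 2.7 m³/s.
After complete mixing, C₀ = (0.3762·279 + 2.7·3.26) / 3.076 = 36.98 mg/L.
Travel time t = 2.15e+04 m / 0.71 m/s = 3.028e+04 s = 0.3505 d.
C = 36.98·exp(−1.2·0.3505) = 36.98·0.6567 = 24.28 mg/L.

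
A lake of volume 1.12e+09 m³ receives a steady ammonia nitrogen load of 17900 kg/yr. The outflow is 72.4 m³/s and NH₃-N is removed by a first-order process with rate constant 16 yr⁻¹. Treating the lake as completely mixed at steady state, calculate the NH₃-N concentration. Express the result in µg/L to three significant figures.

Outflow Q = 72.4 m³/s × 3.156e+07 s/yr = 2.285e+09 m³/yr.
Steady-state CSTR mass balance: W = Q·C + k·V·C, so C = W/(Q + kV).
Q + kV = 2.285e+09 + 16·1.12e+09 = 2.02e+10 m³/yr.
C = 17900/2.02e+10 = 8.859e-07 kg/m³ = 0.0008859 mg/L = 0.8859 µg/L.

0.886 µg/L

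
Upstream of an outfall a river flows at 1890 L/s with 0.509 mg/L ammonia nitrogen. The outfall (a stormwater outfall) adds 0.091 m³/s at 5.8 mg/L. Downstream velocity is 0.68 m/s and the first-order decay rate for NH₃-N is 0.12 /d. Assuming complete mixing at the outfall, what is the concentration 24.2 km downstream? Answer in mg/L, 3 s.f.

1890 L/s = 1.89 m³/s.
After complete mixing, C₀ = (0.091·5.8 + 1.89·0.509) / 1.981 = 0.752 mg/L.
Travel time t = 2.42e+04 m / 0.68 m/s = 3.559e+04 s = 0.4119 d.
C = 0.752·exp(−0.12·0.4119) = 0.752·0.9518 = 0.7158 mg/L.

0.716 mg/L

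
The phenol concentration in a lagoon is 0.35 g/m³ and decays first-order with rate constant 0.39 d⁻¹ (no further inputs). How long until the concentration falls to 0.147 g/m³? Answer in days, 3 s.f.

2.22 d

t = ln(C₀/C)/k = ln(0.35/0.147)/0.39 = 0.8675/0.39 = 2.224 d.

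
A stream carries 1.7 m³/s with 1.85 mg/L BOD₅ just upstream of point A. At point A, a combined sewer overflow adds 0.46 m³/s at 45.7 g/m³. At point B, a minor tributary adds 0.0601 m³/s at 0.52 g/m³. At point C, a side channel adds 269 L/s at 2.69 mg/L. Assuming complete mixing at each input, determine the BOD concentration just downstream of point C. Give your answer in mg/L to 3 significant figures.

After input A: C = (1.7·1.85 + 0.46·45.7) / 2.16 = 11.19 mg/L.
After input B: C = (2.16·11.19 + 0.0601·0.52) / 2.22 = 10.9 mg/L.
269 L/s = 0.269 m³/s.
After input C: C = (2.22·10.9 + 0.269·2.69) / 2.489 = 10.01 mg/L.

10.0 mg/L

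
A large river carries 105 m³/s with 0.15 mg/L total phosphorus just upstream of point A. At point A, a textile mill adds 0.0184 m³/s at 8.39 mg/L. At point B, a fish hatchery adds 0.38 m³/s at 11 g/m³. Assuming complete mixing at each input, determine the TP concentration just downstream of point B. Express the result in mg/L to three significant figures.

0.191 mg/L

After input A: C = (105·0.15 + 0.0184·8.39) / 105 = 0.1514 mg/L.
After input B: C = (105·0.1514 + 0.38·11) / 105.4 = 0.1906 mg/L.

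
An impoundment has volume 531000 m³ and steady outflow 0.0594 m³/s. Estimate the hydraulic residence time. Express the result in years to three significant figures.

0.283 yr

Q = 0.0594 m³/s × 3.156e+07 s/yr = 1.875e+06 m³/yr.
Hydraulic residence time τ = V/Q = 531000/1.875e+06 = 0.2833 yr.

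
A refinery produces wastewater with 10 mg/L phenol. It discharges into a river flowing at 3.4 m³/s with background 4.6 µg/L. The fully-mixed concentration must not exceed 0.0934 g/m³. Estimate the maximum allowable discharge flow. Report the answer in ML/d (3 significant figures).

2.63 ML/d

4.6 µg/L = 0.0046 mg/L.
Mass balance at complete mixing: C_std·(Q_w + Q_r) = Q_w·C_e + Q_r·C_b.
Rearranging, Q_w = Q_r·(C_std − C_b)/(C_e − C_std) = 3.4·(0.0934 − 0.0046) / (10 − 0.0934) = 0.03048 m³/s.
= 2.633 ML/d.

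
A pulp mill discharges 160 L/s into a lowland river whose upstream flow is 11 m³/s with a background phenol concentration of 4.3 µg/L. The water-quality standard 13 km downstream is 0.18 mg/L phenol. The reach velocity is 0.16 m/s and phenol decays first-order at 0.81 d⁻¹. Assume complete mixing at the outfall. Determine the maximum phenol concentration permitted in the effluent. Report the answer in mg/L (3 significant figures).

160 L/s = 0.16 m³/s.
4.3 µg/L = 0.0043 mg/L.
Travel time to the compliance point: t = 1.3e+04/0.16 = 8.125e+04 s = 0.9404 d; decay factor exp(−0.81·0.9404) = 0.4669.
So the concentration just after mixing may be at most 0.18/0.4669 = 0.3856 mg/L.
Mass balance: 0.3856·11.16 = 0.16·Cₑ + 11·0.0043.
Cₑ = (4.303 − 0.0473) / 0.16 = 26.6 mg/L.

26.6 mg/L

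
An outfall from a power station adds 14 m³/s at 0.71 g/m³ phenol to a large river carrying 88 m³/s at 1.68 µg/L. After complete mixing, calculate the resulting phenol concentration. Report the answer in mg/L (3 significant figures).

1.68 µg/L = 0.00168 mg/L.
Flow-weighted mixing gives C = (14·0.71 + 88·0.00168) / (14 + 88) = 10.09/102 = 0.0989 mg/L.

0.0989 mg/L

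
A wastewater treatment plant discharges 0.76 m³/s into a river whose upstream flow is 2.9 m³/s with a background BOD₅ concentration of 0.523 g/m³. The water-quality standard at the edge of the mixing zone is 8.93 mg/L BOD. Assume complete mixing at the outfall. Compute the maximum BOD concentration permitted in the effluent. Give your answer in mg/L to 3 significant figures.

Mass balance: 8.93·3.66 = 0.76·Cₑ + 2.9·0.523.
Cₑ = (32.68 − 1.517) / 0.76 = 41.01 mg/L.

41.0 mg/L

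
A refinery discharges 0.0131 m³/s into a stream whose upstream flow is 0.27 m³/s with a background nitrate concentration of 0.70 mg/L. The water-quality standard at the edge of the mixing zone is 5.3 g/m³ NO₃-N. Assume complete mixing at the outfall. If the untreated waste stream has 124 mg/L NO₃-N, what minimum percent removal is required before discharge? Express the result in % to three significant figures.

19.3 %

Mass balance: 5.3·0.2831 = 0.0131·Cₑ + 0.27·0.7.
Cₑ = (1.5 − 0.189) / 0.0131 = 100.1 mg/L.
Required removal = 1 − 100.1/124 = 19.27 %.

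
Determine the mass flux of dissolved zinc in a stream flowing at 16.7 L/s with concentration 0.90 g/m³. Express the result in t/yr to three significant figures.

16.7 L/s = 0.0167 m³/s.
Mass flux = Q·C = 0.0167 m³/s × 0.9 g/m³ = 0.01503 g/s.
= 0.01503 g/s × 31.56 = 0.4743 t/yr.

0.474 t/yr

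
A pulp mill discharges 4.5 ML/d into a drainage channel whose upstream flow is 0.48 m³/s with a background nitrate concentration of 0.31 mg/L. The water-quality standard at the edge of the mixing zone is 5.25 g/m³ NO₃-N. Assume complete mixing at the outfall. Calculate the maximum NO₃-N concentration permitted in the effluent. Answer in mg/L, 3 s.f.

4.5 ML/d = 0.05208 m³/s.
Mass balance: 5.25·0.5321 = 0.05208·Cₑ + 0.48·0.31.
Cₑ = (2.793 − 0.1488) / 0.05208 = 50.78 mg/L.

50.8 mg/L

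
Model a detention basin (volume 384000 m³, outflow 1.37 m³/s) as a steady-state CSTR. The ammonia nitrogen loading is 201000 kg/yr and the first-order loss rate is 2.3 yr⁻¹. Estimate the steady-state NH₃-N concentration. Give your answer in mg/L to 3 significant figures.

Outflow Q = 1.37 m³/s × 3.156e+07 s/yr = 4.323e+07 m³/yr.
Steady-state CSTR mass balance: W = Q·C + k·V·C, so C = W/(Q + kV).
Q + kV = 4.323e+07 + 2.3·384000 = 4.412e+07 m³/yr.
C = 201000/4.412e+07 = 0.004556 kg/m³ = 4.556 mg/L.

4.56 mg/L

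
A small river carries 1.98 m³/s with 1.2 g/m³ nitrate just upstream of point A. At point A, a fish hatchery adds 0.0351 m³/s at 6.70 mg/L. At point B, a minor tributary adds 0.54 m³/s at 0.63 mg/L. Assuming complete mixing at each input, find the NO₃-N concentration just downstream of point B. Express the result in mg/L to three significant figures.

After input A: C = (1.98·1.2 + 0.0351·6.7) / 2.015 = 1.296 mg/L.
After input B: C = (2.015·1.296 + 0.54·0.63) / 2.555 = 1.155 mg/L.

1.16 mg/L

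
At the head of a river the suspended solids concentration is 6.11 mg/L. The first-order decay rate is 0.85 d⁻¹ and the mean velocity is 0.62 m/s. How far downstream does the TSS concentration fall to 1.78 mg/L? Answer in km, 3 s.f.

From C = C₀·e^(−kt), t = ln(C₀/C)/k = ln(6.11/1.78)/0.85 = 1.233/0.85 = 1.451 d.
Distance = v·t = 0.62 m/s × 1.254e+05 s = 7.772e+04 m = 77.72 km.

77.7 km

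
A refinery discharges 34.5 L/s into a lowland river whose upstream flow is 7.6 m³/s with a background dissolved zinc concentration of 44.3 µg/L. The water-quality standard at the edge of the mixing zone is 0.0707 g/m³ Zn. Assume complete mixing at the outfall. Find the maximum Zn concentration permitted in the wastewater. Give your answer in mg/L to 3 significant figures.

34.5 L/s = 0.0345 m³/s.
44.3 µg/L = 0.0443 mg/L.
Mass balance: 0.0707·7.635 = 0.0345·Cₑ + 7.6·0.0443.
Cₑ = (0.5398 − 0.3367) / 0.0345 = 5.886 mg/L.

5.89 mg/L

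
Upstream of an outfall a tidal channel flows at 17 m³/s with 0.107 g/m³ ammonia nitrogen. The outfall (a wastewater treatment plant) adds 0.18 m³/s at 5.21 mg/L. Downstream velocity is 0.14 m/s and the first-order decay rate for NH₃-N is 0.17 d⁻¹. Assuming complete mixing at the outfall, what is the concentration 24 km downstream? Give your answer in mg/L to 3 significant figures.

After complete mixing, C₀ = (0.18·5.21 + 17·0.107) / 17.18 = 0.1605 mg/L.
Travel time t = 2.4e+04 m / 0.14 m/s = 1.714e+05 s = 1.984 d.
C = 0.1605·exp(−0.17·1.984) = 0.1605·0.7137 = 0.1145 mg/L.

0.115 mg/L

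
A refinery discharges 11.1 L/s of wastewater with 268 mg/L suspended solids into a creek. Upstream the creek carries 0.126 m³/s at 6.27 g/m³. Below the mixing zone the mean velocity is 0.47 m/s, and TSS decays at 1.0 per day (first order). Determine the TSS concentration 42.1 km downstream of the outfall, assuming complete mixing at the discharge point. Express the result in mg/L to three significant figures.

9.74 mg/L

11.1 L/s = 0.0111 m³/s.
After complete mixing, C₀ = (0.0111·268 + 0.126·6.27) / 0.1371 = 27.46 mg/L.
Travel time t = 4.21e+04 m / 0.47 m/s = 8.957e+04 s = 1.037 d.
C = 27.46·exp(−1.0·1.037) = 27.46·0.3546 = 9.738 mg/L.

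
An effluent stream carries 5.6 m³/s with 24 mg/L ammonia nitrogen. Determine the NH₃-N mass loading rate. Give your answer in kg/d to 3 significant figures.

11600 kg/d

Mass flux = Q·C = 5.6 m³/s × 24 g/m³ = 134.4 g/s.
= 134.4 g/s × 86.4 = 1.161e+04 kg/d.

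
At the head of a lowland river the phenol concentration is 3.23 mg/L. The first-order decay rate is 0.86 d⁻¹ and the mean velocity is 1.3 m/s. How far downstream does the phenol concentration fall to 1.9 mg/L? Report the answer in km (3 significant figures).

69.3 km

From C = C₀·e^(−kt), t = ln(C₀/C)/k = ln(3.23/1.9)/0.86 = 0.5306/0.86 = 0.617 d.
Distance = v·t = 1.3 m/s × 5.331e+04 s = 6.93e+04 m = 69.3 km.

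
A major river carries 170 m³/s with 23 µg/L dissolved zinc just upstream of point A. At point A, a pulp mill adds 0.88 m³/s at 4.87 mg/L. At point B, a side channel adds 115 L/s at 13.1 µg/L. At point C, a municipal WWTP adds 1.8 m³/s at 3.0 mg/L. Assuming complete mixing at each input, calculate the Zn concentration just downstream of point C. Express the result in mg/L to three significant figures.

0.0787 mg/L

23 µg/L = 0.023 mg/L.
After input A: C = (170·0.023 + 0.88·4.87) / 170.9 = 0.04796 mg/L.
115 L/s = 0.115 m³/s.
13.1 µg/L = 0.0131 mg/L.
After input B: C = (170.9·0.04796 + 0.115·0.0131) / 171 = 0.04794 mg/L.
After input C: C = (171·0.04794 + 1.8·3) / 172.8 = 0.07869 mg/L.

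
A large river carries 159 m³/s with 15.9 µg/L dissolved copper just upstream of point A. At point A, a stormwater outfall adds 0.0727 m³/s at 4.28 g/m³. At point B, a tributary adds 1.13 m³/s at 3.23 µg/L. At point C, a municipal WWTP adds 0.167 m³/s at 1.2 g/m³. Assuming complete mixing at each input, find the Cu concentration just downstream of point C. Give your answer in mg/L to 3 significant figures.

15.9 µg/L = 0.0159 mg/L.
After input A: C = (159·0.0159 + 0.0727·4.28) / 159.1 = 0.01785 mg/L.
3.23 µg/L = 0.00323 mg/L.
After input B: C = (159.1·0.01785 + 1.13·0.00323) / 160.2 = 0.01775 mg/L.
After input C: C = (160.2·0.01775 + 0.167·1.2) / 160.4 = 0.01898 mg/L.

0.0190 mg/L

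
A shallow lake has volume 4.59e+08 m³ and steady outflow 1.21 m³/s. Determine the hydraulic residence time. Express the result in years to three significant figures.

Q = 1.21 m³/s × 3.156e+07 s/yr = 3.818e+07 m³/yr.
Hydraulic residence time τ = V/Q = 4.59e+08/3.818e+07 = 12.02 yr.

12.0 yr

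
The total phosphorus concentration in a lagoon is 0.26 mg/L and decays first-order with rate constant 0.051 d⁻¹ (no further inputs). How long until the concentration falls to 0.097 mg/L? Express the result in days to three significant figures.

t = ln(C₀/C)/k = ln(0.26/0.097)/0.051 = 0.986/0.051 = 19.33 d.

19.3 d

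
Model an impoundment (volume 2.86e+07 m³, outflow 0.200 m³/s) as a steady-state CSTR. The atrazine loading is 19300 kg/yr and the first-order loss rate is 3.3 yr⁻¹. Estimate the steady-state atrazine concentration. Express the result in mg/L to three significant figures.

0.192 mg/L

Outflow Q = 0.200 m³/s × 3.156e+07 s/yr = 6.312e+06 m³/yr.
Steady-state CSTR mass balance: W = Q·C + k·V·C, so C = W/(Q + kV).
Q + kV = 6.312e+06 + 3.3·2.86e+07 = 1.007e+08 m³/yr.
C = 19300/1.007e+08 = 0.0001917 kg/m³ = 0.1917 mg/L.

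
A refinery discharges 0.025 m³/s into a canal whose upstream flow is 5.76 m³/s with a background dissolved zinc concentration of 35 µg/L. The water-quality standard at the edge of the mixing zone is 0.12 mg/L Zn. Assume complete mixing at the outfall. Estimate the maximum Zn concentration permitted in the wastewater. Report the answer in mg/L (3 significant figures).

19.7 mg/L

35 µg/L = 0.035 mg/L.
Mass balance: 0.12·5.785 = 0.025·Cₑ + 5.76·0.035.
Cₑ = (0.6942 − 0.2016) / 0.025 = 19.7 mg/L.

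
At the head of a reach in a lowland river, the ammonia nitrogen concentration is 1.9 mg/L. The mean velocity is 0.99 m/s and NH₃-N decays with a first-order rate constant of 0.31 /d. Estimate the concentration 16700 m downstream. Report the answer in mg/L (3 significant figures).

Travel time t = 16700 m / 0.99 m/s = 1.67e+04/0.99 = 1.687e+04 s = 0.1952 d.
First-order decay: C = 1.9·exp(−0.31·0.1952) = 1.9·0.9413 = 1.788 mg/L.

1.79 mg/L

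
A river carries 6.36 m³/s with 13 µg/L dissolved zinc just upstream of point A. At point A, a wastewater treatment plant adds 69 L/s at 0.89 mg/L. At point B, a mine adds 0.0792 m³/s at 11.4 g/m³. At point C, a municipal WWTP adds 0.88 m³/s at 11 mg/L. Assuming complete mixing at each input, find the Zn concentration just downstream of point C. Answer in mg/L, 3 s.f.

13 µg/L = 0.013 mg/L.
69 L/s = 0.069 m³/s.
After input A: C = (6.36·0.013 + 0.069·0.89) / 6.429 = 0.02241 mg/L.
After input B: C = (6.429·0.02241 + 0.0792·11.4) / 6.508 = 0.1609 mg/L.
After input C: C = (6.508·0.1609 + 0.88·11) / 7.388 = 1.452 mg/L.

1.45 mg/L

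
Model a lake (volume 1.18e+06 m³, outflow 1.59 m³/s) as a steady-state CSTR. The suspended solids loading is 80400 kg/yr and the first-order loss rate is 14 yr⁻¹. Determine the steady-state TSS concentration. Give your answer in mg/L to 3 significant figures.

1.21 mg/L

Outflow Q = 1.59 m³/s × 3.156e+07 s/yr = 5.018e+07 m³/yr.
Steady-state CSTR mass balance: W = Q·C + k·V·C, so C = W/(Q + kV).
Q + kV = 5.018e+07 + 14·1.18e+06 = 6.67e+07 m³/yr.
C = 80400/6.67e+07 = 0.001205 kg/m³ = 1.205 mg/L.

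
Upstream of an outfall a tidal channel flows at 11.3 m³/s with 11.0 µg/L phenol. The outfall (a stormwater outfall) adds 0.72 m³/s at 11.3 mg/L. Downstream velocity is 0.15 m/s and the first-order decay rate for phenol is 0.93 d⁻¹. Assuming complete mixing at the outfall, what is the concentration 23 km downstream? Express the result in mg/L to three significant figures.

11.0 µg/L = 0.011 mg/L.
After complete mixing, C₀ = (0.72·11.3 + 11.3·0.011) / 12.02 = 0.6872 mg/L.
Travel time t = 2.3e+04 m / 0.15 m/s = 1.533e+05 s = 1.775 d.
C = 0.6872·exp(−0.93·1.775) = 0.6872·0.192 = 0.1319 mg/L.

0.132 mg/L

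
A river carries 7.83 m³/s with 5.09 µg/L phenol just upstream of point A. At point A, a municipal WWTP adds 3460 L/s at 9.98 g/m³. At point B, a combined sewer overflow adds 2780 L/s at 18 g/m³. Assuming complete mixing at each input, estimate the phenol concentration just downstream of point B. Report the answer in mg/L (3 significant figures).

5.09 µg/L = 0.00509 mg/L.
3460 L/s = 3.46 m³/s.
After input A: C = (7.83·0.00509 + 3.46·9.98) / 11.29 = 3.062 mg/L.
2780 L/s = 2.78 m³/s.
After input B: C = (11.29·3.062 + 2.78·18) / 14.07 = 6.014 mg/L.

6.01 mg/L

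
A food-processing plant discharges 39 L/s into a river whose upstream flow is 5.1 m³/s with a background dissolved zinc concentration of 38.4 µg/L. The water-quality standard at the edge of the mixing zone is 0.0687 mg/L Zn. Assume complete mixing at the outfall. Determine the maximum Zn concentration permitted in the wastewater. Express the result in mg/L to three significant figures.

4.03 mg/L

39 L/s = 0.039 m³/s.
38.4 µg/L = 0.0384 mg/L.
Mass balance: 0.0687·5.139 = 0.039·Cₑ + 5.1·0.0384.
Cₑ = (0.353 − 0.1958) / 0.039 = 4.031 mg/L.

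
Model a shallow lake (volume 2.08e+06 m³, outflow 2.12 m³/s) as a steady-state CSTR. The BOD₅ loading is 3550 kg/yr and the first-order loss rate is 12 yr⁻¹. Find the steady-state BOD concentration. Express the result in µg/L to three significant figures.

38.6 µg/L

Outflow Q = 2.12 m³/s × 3.156e+07 s/yr = 6.69e+07 m³/yr.
Steady-state CSTR mass balance: W = Q·C + k·V·C, so C = W/(Q + kV).
Q + kV = 6.69e+07 + 12·2.08e+06 = 9.186e+07 m³/yr.
C = 3550/9.186e+07 = 3.864e-05 kg/m³ = 0.03864 mg/L = 38.64 µg/L.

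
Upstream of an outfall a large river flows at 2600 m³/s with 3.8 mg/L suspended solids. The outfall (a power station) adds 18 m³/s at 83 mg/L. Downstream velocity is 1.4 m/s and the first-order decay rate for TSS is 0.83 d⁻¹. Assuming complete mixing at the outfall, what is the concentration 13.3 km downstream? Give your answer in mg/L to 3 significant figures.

After complete mixing, C₀ = (18·83 + 2600·3.8) / 2618 = 4.345 mg/L.
Travel time t = 1.33e+04 m / 1.4 m/s = 9500 s = 0.11 d.
C = 4.345·exp(−0.83·0.11) = 4.345·0.9128 = 3.966 mg/L.

3.97 mg/L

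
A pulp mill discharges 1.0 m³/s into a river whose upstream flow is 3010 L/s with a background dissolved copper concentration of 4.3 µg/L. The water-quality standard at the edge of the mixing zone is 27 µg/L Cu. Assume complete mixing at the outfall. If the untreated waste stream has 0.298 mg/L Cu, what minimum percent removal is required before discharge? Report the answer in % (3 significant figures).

68.0 %

3010 L/s = 3.01 m³/s.
4.3 µg/L = 0.0043 mg/L.
27 µg/L = 0.027 mg/L.
Mass balance: 0.027·4.01 = 1·Cₑ + 3.01·0.0043.
Cₑ = (0.1083 − 0.01294) / 1 = 0.09533 mg/L.
Required removal = 1 − 0.09533/0.298 = 68.01 %.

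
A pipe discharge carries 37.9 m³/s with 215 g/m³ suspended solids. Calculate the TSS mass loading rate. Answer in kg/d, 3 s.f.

704000 kg/d

Mass flux = Q·C = 37.9 m³/s × 215 g/m³ = 8148 g/s.
= 8148 g/s × 86.4 = 7.04e+05 kg/d.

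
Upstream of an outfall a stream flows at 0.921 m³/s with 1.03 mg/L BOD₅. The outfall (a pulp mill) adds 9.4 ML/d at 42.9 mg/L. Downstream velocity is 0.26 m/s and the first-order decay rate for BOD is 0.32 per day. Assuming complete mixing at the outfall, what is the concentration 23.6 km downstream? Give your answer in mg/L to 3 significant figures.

9.4 ML/d = 0.1088 m³/s.
After complete mixing, C₀ = (0.1088·42.9 + 0.921·1.03) / 1.03 = 5.453 mg/L.
Travel time t = 2.36e+04 m / 0.26 m/s = 9.077e+04 s = 1.051 d.
C = 5.453·exp(−0.32·1.051) = 5.453·0.7145 = 3.896 mg/L.

3.90 mg/L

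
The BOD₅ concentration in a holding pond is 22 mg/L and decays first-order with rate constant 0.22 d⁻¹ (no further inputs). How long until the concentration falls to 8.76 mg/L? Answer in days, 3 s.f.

4.19 d

t = ln(C₀/C)/k = ln(22/8.76)/0.22 = 0.9208/0.22 = 4.186 d.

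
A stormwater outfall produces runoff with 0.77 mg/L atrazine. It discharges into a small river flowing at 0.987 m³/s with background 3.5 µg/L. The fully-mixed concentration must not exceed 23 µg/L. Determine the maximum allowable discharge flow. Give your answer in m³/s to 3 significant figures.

3.5 µg/L = 0.0035 mg/L.
23 µg/L = 0.023 mg/L.
Mass balance at complete mixing: C_std·(Q_w + Q_r) = Q_w·C_e + Q_r·C_b.
Rearranging, Q_w = Q_r·(C_std − C_b)/(C_e − C_std) = 0.987·(0.023 − 0.0035) / (0.77 − 0.023) = 0.02577 m³/s.

0.0258 m³/s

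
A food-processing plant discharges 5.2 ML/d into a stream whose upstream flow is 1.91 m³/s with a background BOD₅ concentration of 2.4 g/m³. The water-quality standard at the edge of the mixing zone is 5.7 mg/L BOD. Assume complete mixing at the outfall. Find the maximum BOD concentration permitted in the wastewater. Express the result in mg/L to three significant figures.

5.2 ML/d = 0.06019 m³/s.
Mass balance: 5.7·1.97 = 0.06019·Cₑ + 1.91·2.4.
Cₑ = (11.23 − 4.584) / 0.06019 = 110.4 mg/L.

110 mg/L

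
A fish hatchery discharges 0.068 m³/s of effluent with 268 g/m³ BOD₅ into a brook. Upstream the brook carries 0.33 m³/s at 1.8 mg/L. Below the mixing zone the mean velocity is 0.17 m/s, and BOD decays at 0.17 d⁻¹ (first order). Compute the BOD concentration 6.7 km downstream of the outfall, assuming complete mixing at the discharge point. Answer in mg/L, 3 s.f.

After complete mixing, C₀ = (0.068·268 + 0.33·1.8) / 0.398 = 47.28 mg/L.
Travel time t = 6700 m / 0.17 m/s = 3.941e+04 s = 0.4562 d.
C = 47.28·exp(−0.17·0.4562) = 47.28·0.9254 = 43.75 mg/L.

43.8 mg/L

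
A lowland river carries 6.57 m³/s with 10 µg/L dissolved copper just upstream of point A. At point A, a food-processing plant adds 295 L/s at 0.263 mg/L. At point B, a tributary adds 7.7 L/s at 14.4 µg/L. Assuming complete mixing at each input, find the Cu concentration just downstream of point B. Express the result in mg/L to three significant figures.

10 µg/L = 0.01 mg/L.
295 L/s = 0.295 m³/s.
After input A: C = (6.57·0.01 + 0.295·0.263) / 6.865 = 0.02087 mg/L.
7.7 L/s = 0.0077 m³/s.
14.4 µg/L = 0.0144 mg/L.
After input B: C = (6.865·0.02087 + 0.0077·0.0144) / 6.873 = 0.02086 mg/L.

0.0209 mg/L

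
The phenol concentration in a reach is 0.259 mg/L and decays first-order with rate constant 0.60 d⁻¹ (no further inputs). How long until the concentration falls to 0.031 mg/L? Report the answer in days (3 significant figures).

3.54 d

t = ln(C₀/C)/k = ln(0.259/0.031)/0.60 = 2.123/0.60 = 3.538 d.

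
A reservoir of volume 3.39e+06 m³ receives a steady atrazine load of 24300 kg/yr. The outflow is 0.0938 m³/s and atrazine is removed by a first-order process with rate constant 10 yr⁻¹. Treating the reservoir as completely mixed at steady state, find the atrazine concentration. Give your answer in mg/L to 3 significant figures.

Outflow Q = 0.0938 m³/s × 3.156e+07 s/yr = 2.96e+06 m³/yr.
Steady-state CSTR mass balance: W = Q·C + k·V·C, so C = W/(Q + kV).
Q + kV = 2.96e+06 + 10·3.39e+06 = 3.686e+07 m³/yr.
C = 24300/3.686e+07 = 0.0006592 kg/m³ = 0.6592 mg/L.

0.659 mg/L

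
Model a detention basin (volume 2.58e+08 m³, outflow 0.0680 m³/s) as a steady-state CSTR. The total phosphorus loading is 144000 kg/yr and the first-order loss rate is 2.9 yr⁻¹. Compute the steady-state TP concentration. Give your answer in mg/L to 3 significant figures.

Outflow Q = 0.0680 m³/s × 3.156e+07 s/yr = 2.146e+06 m³/yr.
Steady-state CSTR mass balance: W = Q·C + k·V·C, so C = W/(Q + kV).
Q + kV = 2.146e+06 + 2.9·2.58e+08 = 7.503e+08 m³/yr.
C = 144000/7.503e+08 = 0.0001919 kg/m³ = 0.1919 mg/L.

0.192 mg/L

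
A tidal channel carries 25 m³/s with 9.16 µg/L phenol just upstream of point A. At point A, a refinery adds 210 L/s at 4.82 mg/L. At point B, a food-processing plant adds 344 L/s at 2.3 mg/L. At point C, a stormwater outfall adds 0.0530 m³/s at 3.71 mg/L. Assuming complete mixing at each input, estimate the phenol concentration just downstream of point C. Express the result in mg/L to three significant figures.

9.16 µg/L = 0.00916 mg/L.
210 L/s = 0.21 m³/s.
After input A: C = (25·0.00916 + 0.21·4.82) / 25.21 = 0.04923 mg/L.
344 L/s = 0.344 m³/s.
After input B: C = (25.21·0.04923 + 0.344·2.3) / 25.55 = 0.07953 mg/L.
After input C: C = (25.55·0.07953 + 0.053·3.71) / 25.61 = 0.08705 mg/L.

0.0870 mg/L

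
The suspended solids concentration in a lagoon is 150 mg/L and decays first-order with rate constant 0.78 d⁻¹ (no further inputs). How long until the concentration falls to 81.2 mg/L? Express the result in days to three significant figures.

t = ln(C₀/C)/k = ln(150/81.2)/0.78 = 0.6137/0.78 = 0.7868 d.

0.787 d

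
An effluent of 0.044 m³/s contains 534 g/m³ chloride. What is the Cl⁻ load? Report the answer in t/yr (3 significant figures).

Mass flux = Q·C = 0.044 m³/s × 534 g/m³ = 23.5 g/s.
= 23.5 g/s × 31.56 = 741.5 t/yr.

741 t/yr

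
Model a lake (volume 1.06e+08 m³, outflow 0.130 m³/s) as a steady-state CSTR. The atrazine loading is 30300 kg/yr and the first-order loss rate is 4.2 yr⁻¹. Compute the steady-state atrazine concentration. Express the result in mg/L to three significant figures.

0.0674 mg/L

Outflow Q = 0.130 m³/s × 3.156e+07 s/yr = 4.102e+06 m³/yr.
Steady-state CSTR mass balance: W = Q·C + k·V·C, so C = W/(Q + kV).
Q + kV = 4.102e+06 + 4.2·1.06e+08 = 4.493e+08 m³/yr.
C = 30300/4.493e+08 = 6.744e-05 kg/m³ = 0.06744 mg/L.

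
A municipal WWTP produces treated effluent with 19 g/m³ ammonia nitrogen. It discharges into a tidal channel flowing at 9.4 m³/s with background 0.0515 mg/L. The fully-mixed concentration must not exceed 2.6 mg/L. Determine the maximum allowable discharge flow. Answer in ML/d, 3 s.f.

Mass balance at complete mixing: C_std·(Q_w + Q_r) = Q_w·C_e + Q_r·C_b.
Rearranging, Q_w = Q_r·(C_std − C_b)/(C_e − C_std) = 9.4·(2.6 − 0.0515) / (19 − 2.6) = 1.461 m³/s.
= 126.2 ML/d.

126 ML/d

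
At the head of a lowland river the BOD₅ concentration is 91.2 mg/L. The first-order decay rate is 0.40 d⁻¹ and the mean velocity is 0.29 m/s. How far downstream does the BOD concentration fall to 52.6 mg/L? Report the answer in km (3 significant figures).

From C = C₀·e^(−kt), t = ln(C₀/C)/k = ln(91.2/52.6)/0.40 = 0.5503/0.40 = 1.376 d.
Distance = v·t = 0.29 m/s × 1.189e+05 s = 3.447e+04 m = 34.47 km.

34.5 km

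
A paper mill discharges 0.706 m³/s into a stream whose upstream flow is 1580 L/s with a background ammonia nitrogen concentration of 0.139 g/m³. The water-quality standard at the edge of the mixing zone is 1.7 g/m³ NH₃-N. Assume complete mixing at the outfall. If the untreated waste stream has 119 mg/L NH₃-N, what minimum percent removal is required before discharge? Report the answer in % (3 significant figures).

95.6 %

1580 L/s = 1.58 m³/s.
Mass balance: 1.7·2.286 = 0.706·Cₑ + 1.58·0.139.
Cₑ = (3.886 − 0.2196) / 0.706 = 5.193 mg/L.
Required removal = 1 − 5.193/119 = 95.64 %.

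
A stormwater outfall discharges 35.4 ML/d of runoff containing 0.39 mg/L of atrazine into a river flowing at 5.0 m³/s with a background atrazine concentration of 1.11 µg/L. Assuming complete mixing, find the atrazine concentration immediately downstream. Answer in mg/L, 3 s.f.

35.4 ML/d = 0.4097 m³/s.
1.11 µg/L = 0.00111 mg/L.
By mass balance at complete mixing, C = (0.4097·0.39 + 5·0.00111) / (0.4097 + 5) = 0.1653/5.41 = 0.03056 mg/L.

0.0306 mg/L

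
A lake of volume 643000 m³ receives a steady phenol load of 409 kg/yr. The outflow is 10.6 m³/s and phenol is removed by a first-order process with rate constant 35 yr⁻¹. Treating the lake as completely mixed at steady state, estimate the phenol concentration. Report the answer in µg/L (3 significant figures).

Outflow Q = 10.6 m³/s × 3.156e+07 s/yr = 3.345e+08 m³/yr.
Steady-state CSTR mass balance: W = Q·C + k·V·C, so C = W/(Q + kV).
Q + kV = 3.345e+08 + 35·643000 = 3.57e+08 m³/yr.
C = 409/3.57e+08 = 1.146e-06 kg/m³ = 0.001146 mg/L = 1.146 µg/L.

1.15 µg/L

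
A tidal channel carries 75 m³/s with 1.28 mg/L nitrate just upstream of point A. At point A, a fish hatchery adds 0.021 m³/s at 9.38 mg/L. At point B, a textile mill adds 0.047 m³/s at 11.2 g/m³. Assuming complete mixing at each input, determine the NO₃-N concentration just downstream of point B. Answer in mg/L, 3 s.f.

After input A: C = (75·1.28 + 0.021·9.38) / 75.02 = 1.282 mg/L.
After input B: C = (75.02·1.282 + 0.047·11.2) / 75.07 = 1.288 mg/L.

1.29 mg/L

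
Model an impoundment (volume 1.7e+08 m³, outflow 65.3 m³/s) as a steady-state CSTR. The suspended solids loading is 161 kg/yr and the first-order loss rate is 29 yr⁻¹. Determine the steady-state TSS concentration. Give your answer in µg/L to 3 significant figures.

Outflow Q = 65.3 m³/s × 3.156e+07 s/yr = 2.061e+09 m³/yr.
Steady-state CSTR mass balance: W = Q·C + k·V·C, so C = W/(Q + kV).
Q + kV = 2.061e+09 + 29·1.7e+08 = 6.991e+09 m³/yr.
C = 161/6.991e+09 = 2.303e-08 kg/m³ = 2.303e-05 mg/L = 0.02303 µg/L.

0.0230 µg/L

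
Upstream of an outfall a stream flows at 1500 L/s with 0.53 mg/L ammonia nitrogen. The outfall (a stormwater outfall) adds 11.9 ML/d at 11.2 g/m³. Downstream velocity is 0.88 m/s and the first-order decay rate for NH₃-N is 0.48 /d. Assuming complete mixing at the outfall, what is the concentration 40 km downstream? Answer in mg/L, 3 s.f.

1.11 mg/L

11.9 ML/d = 0.1377 m³/s.
1500 L/s = 1.5 m³/s.
After complete mixing, C₀ = (0.1377·11.2 + 1.5·0.53) / 1.638 = 1.427 mg/L.
Travel time t = 4e+04 m / 0.88 m/s = 4.545e+04 s = 0.5261 d.
C = 1.427·exp(−0.48·0.5261) = 1.427·0.7768 = 1.109 mg/L.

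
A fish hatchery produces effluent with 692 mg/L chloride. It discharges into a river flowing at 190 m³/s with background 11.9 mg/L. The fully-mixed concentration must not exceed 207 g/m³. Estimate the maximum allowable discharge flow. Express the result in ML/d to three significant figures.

Mass balance at complete mixing: C_std·(Q_w + Q_r) = Q_w·C_e + Q_r·C_b.
Rearranging, Q_w = Q_r·(C_std − C_b)/(C_e − C_std) = 190·(207 − 11.9) / (692 − 207) = 76.43 m³/s.
= 6604 ML/d.

6600 ML/d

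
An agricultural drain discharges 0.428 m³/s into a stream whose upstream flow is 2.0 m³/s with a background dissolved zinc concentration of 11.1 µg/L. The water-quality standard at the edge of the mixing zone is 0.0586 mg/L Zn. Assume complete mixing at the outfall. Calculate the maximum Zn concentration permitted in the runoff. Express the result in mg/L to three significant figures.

0.281 mg/L

11.1 µg/L = 0.0111 mg/L.
Mass balance: 0.0586·2.428 = 0.428·Cₑ + 2·0.0111.
Cₑ = (0.1423 − 0.0222) / 0.428 = 0.2806 mg/L.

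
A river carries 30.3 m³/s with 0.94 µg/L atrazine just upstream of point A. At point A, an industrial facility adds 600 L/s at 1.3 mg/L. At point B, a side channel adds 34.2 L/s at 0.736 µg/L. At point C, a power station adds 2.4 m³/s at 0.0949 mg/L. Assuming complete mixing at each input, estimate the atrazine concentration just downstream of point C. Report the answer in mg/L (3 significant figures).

0.0311 mg/L

0.94 µg/L = 0.00094 mg/L.
600 L/s = 0.6 m³/s.
After input A: C = (30.3·0.00094 + 0.6·1.3) / 30.9 = 0.02616 mg/L.
34.2 L/s = 0.0342 m³/s.
0.736 µg/L = 0.000736 mg/L.
After input B: C = (30.9·0.02616 + 0.0342·0.000736) / 30.93 = 0.02614 mg/L.
After input C: C = (30.93·0.02614 + 2.4·0.0949) / 33.33 = 0.03109 mg/L.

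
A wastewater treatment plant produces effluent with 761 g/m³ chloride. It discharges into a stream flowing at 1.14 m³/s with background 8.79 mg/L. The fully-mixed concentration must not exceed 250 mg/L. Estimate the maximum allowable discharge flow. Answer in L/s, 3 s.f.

538 L/s

Mass balance at complete mixing: C_std·(Q_w + Q_r) = Q_w·C_e + Q_r·C_b.
Rearranging, Q_w = Q_r·(C_std − C_b)/(C_e − C_std) = 1.14·(250 − 8.79) / (761 − 250) = 0.5381 m³/s.
= 538.1 L/s.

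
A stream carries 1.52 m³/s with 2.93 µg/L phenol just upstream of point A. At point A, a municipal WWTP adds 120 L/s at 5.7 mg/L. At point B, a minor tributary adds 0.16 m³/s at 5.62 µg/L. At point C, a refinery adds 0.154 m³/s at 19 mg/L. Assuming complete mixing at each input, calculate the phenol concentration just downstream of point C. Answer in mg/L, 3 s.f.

1.85 mg/L

2.93 µg/L = 0.00293 mg/L.
120 L/s = 0.12 m³/s.
After input A: C = (1.52·0.00293 + 0.12·5.7) / 1.64 = 0.4198 mg/L.
5.62 µg/L = 0.00562 mg/L.
After input B: C = (1.64·0.4198 + 0.16·0.00562) / 1.8 = 0.383 mg/L.
After input C: C = (1.8·0.383 + 0.154·19) / 1.954 = 1.85 mg/L.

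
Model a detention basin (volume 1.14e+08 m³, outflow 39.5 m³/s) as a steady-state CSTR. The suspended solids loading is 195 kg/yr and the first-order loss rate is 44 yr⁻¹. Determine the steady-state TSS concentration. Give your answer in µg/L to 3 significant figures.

Outflow Q = 39.5 m³/s × 3.156e+07 s/yr = 1.247e+09 m³/yr.
Steady-state CSTR mass balance: W = Q·C + k·V·C, so C = W/(Q + kV).
Q + kV = 1.247e+09 + 44·1.14e+08 = 6.263e+09 m³/yr.
C = 195/6.263e+09 = 3.114e-08 kg/m³ = 3.114e-05 mg/L = 0.03114 µg/L.

0.0311 µg/L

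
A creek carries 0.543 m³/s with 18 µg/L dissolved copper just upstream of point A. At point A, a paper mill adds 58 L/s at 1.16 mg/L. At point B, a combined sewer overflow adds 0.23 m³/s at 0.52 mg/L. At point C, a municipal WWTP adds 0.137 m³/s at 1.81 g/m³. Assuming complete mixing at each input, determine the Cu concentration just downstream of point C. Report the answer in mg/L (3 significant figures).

0.459 mg/L

18 µg/L = 0.018 mg/L.
58 L/s = 0.058 m³/s.
After input A: C = (0.543·0.018 + 0.058·1.16) / 0.601 = 0.1282 mg/L.
After input B: C = (0.601·0.1282 + 0.23·0.52) / 0.831 = 0.2366 mg/L.
After input C: C = (0.831·0.2366 + 0.137·1.81) / 0.968 = 0.4593 mg/L.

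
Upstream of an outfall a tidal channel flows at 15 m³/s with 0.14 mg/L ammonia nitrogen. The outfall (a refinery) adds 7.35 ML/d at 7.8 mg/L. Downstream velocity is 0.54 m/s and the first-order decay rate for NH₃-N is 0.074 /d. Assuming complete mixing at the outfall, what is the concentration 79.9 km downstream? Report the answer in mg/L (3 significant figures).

7.35 ML/d = 0.08507 m³/s.
After complete mixing, C₀ = (0.08507·7.8 + 15·0.14) / 15.09 = 0.1832 mg/L.
Travel time t = 7.99e+04 m / 0.54 m/s = 1.48e+05 s = 1.713 d.
C = 0.1832·exp(−0.074·1.713) = 0.1832·0.881 = 0.1614 mg/L.

0.161 mg/L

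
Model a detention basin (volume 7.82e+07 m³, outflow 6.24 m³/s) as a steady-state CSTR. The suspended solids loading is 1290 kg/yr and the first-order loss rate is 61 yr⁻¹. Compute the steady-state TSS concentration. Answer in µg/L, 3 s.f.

Outflow Q = 6.24 m³/s × 3.156e+07 s/yr = 1.969e+08 m³/yr.
Steady-state CSTR mass balance: W = Q·C + k·V·C, so C = W/(Q + kV).
Q + kV = 1.969e+08 + 61·7.82e+07 = 4.967e+09 m³/yr.
C = 1290/4.967e+09 = 2.597e-07 kg/m³ = 0.0002597 mg/L = 0.2597 µg/L.

0.260 µg/L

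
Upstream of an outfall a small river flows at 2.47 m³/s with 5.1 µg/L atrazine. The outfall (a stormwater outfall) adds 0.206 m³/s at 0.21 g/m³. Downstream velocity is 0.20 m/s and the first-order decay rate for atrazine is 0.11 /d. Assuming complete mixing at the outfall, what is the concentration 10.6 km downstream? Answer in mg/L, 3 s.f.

0.0195 mg/L

5.1 µg/L = 0.0051 mg/L.
After complete mixing, C₀ = (0.206·0.21 + 2.47·0.0051) / 2.676 = 0.02087 mg/L.
Travel time t = 1.06e+04 m / 0.20 m/s = 5.3e+04 s = 0.6134 d.
C = 0.02087·exp(−0.11·0.6134) = 0.02087·0.9347 = 0.01951 mg/L.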